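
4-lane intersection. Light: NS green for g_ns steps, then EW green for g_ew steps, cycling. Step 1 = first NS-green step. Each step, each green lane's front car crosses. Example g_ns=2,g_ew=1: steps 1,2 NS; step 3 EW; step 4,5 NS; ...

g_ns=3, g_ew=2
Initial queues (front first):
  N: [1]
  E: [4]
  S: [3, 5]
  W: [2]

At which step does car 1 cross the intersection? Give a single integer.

Step 1 [NS]: N:car1-GO,E:wait,S:car3-GO,W:wait | queues: N=0 E=1 S=1 W=1
Step 2 [NS]: N:empty,E:wait,S:car5-GO,W:wait | queues: N=0 E=1 S=0 W=1
Step 3 [NS]: N:empty,E:wait,S:empty,W:wait | queues: N=0 E=1 S=0 W=1
Step 4 [EW]: N:wait,E:car4-GO,S:wait,W:car2-GO | queues: N=0 E=0 S=0 W=0
Car 1 crosses at step 1

1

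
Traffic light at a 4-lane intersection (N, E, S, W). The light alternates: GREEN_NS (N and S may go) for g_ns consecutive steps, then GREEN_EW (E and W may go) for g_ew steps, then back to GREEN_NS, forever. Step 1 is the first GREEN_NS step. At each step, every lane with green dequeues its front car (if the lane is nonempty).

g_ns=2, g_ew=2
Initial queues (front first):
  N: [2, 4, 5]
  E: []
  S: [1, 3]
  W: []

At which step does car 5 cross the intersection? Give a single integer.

Step 1 [NS]: N:car2-GO,E:wait,S:car1-GO,W:wait | queues: N=2 E=0 S=1 W=0
Step 2 [NS]: N:car4-GO,E:wait,S:car3-GO,W:wait | queues: N=1 E=0 S=0 W=0
Step 3 [EW]: N:wait,E:empty,S:wait,W:empty | queues: N=1 E=0 S=0 W=0
Step 4 [EW]: N:wait,E:empty,S:wait,W:empty | queues: N=1 E=0 S=0 W=0
Step 5 [NS]: N:car5-GO,E:wait,S:empty,W:wait | queues: N=0 E=0 S=0 W=0
Car 5 crosses at step 5

5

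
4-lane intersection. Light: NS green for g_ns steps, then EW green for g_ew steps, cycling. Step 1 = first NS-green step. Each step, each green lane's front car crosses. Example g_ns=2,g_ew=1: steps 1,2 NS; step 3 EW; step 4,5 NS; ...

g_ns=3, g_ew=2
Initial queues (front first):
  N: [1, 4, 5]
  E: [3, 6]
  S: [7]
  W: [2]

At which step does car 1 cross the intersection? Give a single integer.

Step 1 [NS]: N:car1-GO,E:wait,S:car7-GO,W:wait | queues: N=2 E=2 S=0 W=1
Step 2 [NS]: N:car4-GO,E:wait,S:empty,W:wait | queues: N=1 E=2 S=0 W=1
Step 3 [NS]: N:car5-GO,E:wait,S:empty,W:wait | queues: N=0 E=2 S=0 W=1
Step 4 [EW]: N:wait,E:car3-GO,S:wait,W:car2-GO | queues: N=0 E=1 S=0 W=0
Step 5 [EW]: N:wait,E:car6-GO,S:wait,W:empty | queues: N=0 E=0 S=0 W=0
Car 1 crosses at step 1

1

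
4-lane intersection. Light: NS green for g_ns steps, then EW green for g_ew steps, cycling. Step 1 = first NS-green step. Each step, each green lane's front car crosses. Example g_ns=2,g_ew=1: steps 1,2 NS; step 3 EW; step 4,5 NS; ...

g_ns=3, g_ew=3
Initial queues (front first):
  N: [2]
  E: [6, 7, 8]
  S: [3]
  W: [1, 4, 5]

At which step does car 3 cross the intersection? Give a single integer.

Step 1 [NS]: N:car2-GO,E:wait,S:car3-GO,W:wait | queues: N=0 E=3 S=0 W=3
Step 2 [NS]: N:empty,E:wait,S:empty,W:wait | queues: N=0 E=3 S=0 W=3
Step 3 [NS]: N:empty,E:wait,S:empty,W:wait | queues: N=0 E=3 S=0 W=3
Step 4 [EW]: N:wait,E:car6-GO,S:wait,W:car1-GO | queues: N=0 E=2 S=0 W=2
Step 5 [EW]: N:wait,E:car7-GO,S:wait,W:car4-GO | queues: N=0 E=1 S=0 W=1
Step 6 [EW]: N:wait,E:car8-GO,S:wait,W:car5-GO | queues: N=0 E=0 S=0 W=0
Car 3 crosses at step 1

1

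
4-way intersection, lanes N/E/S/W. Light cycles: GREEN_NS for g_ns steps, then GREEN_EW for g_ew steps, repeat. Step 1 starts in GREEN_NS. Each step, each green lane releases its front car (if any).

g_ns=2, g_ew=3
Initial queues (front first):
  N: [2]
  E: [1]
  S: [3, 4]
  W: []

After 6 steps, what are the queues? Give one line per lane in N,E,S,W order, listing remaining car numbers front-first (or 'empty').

Step 1 [NS]: N:car2-GO,E:wait,S:car3-GO,W:wait | queues: N=0 E=1 S=1 W=0
Step 2 [NS]: N:empty,E:wait,S:car4-GO,W:wait | queues: N=0 E=1 S=0 W=0
Step 3 [EW]: N:wait,E:car1-GO,S:wait,W:empty | queues: N=0 E=0 S=0 W=0

N: empty
E: empty
S: empty
W: empty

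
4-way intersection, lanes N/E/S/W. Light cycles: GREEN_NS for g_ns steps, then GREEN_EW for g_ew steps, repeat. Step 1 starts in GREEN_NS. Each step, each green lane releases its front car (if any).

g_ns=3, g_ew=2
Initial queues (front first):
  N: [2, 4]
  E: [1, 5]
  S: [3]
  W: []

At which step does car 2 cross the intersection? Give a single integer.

Step 1 [NS]: N:car2-GO,E:wait,S:car3-GO,W:wait | queues: N=1 E=2 S=0 W=0
Step 2 [NS]: N:car4-GO,E:wait,S:empty,W:wait | queues: N=0 E=2 S=0 W=0
Step 3 [NS]: N:empty,E:wait,S:empty,W:wait | queues: N=0 E=2 S=0 W=0
Step 4 [EW]: N:wait,E:car1-GO,S:wait,W:empty | queues: N=0 E=1 S=0 W=0
Step 5 [EW]: N:wait,E:car5-GO,S:wait,W:empty | queues: N=0 E=0 S=0 W=0
Car 2 crosses at step 1

1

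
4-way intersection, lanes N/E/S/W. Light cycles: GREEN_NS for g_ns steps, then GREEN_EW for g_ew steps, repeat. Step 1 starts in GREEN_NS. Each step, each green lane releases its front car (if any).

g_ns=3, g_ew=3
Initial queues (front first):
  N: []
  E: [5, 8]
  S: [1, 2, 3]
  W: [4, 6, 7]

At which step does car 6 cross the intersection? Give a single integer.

Step 1 [NS]: N:empty,E:wait,S:car1-GO,W:wait | queues: N=0 E=2 S=2 W=3
Step 2 [NS]: N:empty,E:wait,S:car2-GO,W:wait | queues: N=0 E=2 S=1 W=3
Step 3 [NS]: N:empty,E:wait,S:car3-GO,W:wait | queues: N=0 E=2 S=0 W=3
Step 4 [EW]: N:wait,E:car5-GO,S:wait,W:car4-GO | queues: N=0 E=1 S=0 W=2
Step 5 [EW]: N:wait,E:car8-GO,S:wait,W:car6-GO | queues: N=0 E=0 S=0 W=1
Step 6 [EW]: N:wait,E:empty,S:wait,W:car7-GO | queues: N=0 E=0 S=0 W=0
Car 6 crosses at step 5

5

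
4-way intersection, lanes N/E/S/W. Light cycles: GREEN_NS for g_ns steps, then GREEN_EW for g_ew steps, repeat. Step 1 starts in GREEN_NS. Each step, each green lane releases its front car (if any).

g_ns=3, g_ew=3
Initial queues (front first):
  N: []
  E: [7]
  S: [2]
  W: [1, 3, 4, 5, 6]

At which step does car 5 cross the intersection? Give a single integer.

Step 1 [NS]: N:empty,E:wait,S:car2-GO,W:wait | queues: N=0 E=1 S=0 W=5
Step 2 [NS]: N:empty,E:wait,S:empty,W:wait | queues: N=0 E=1 S=0 W=5
Step 3 [NS]: N:empty,E:wait,S:empty,W:wait | queues: N=0 E=1 S=0 W=5
Step 4 [EW]: N:wait,E:car7-GO,S:wait,W:car1-GO | queues: N=0 E=0 S=0 W=4
Step 5 [EW]: N:wait,E:empty,S:wait,W:car3-GO | queues: N=0 E=0 S=0 W=3
Step 6 [EW]: N:wait,E:empty,S:wait,W:car4-GO | queues: N=0 E=0 S=0 W=2
Step 7 [NS]: N:empty,E:wait,S:empty,W:wait | queues: N=0 E=0 S=0 W=2
Step 8 [NS]: N:empty,E:wait,S:empty,W:wait | queues: N=0 E=0 S=0 W=2
Step 9 [NS]: N:empty,E:wait,S:empty,W:wait | queues: N=0 E=0 S=0 W=2
Step 10 [EW]: N:wait,E:empty,S:wait,W:car5-GO | queues: N=0 E=0 S=0 W=1
Step 11 [EW]: N:wait,E:empty,S:wait,W:car6-GO | queues: N=0 E=0 S=0 W=0
Car 5 crosses at step 10

10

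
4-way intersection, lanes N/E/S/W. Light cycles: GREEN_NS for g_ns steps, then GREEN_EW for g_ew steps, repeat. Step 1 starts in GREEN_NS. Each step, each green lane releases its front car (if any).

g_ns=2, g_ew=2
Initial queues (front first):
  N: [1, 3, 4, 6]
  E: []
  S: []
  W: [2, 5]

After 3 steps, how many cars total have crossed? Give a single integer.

Answer: 3

Derivation:
Step 1 [NS]: N:car1-GO,E:wait,S:empty,W:wait | queues: N=3 E=0 S=0 W=2
Step 2 [NS]: N:car3-GO,E:wait,S:empty,W:wait | queues: N=2 E=0 S=0 W=2
Step 3 [EW]: N:wait,E:empty,S:wait,W:car2-GO | queues: N=2 E=0 S=0 W=1
Cars crossed by step 3: 3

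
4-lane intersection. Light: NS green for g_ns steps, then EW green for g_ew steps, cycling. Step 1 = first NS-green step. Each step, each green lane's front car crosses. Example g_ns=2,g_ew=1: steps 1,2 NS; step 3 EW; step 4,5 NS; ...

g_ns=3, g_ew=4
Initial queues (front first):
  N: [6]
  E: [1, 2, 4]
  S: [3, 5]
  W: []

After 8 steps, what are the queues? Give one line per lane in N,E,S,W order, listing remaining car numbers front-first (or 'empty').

Step 1 [NS]: N:car6-GO,E:wait,S:car3-GO,W:wait | queues: N=0 E=3 S=1 W=0
Step 2 [NS]: N:empty,E:wait,S:car5-GO,W:wait | queues: N=0 E=3 S=0 W=0
Step 3 [NS]: N:empty,E:wait,S:empty,W:wait | queues: N=0 E=3 S=0 W=0
Step 4 [EW]: N:wait,E:car1-GO,S:wait,W:empty | queues: N=0 E=2 S=0 W=0
Step 5 [EW]: N:wait,E:car2-GO,S:wait,W:empty | queues: N=0 E=1 S=0 W=0
Step 6 [EW]: N:wait,E:car4-GO,S:wait,W:empty | queues: N=0 E=0 S=0 W=0

N: empty
E: empty
S: empty
W: empty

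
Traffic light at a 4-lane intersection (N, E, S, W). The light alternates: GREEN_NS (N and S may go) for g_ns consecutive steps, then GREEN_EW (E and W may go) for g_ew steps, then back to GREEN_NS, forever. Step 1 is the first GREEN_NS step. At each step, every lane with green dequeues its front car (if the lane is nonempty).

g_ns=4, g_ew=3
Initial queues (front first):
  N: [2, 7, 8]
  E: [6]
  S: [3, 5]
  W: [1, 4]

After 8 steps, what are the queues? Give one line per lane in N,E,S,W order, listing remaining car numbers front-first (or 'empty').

Step 1 [NS]: N:car2-GO,E:wait,S:car3-GO,W:wait | queues: N=2 E=1 S=1 W=2
Step 2 [NS]: N:car7-GO,E:wait,S:car5-GO,W:wait | queues: N=1 E=1 S=0 W=2
Step 3 [NS]: N:car8-GO,E:wait,S:empty,W:wait | queues: N=0 E=1 S=0 W=2
Step 4 [NS]: N:empty,E:wait,S:empty,W:wait | queues: N=0 E=1 S=0 W=2
Step 5 [EW]: N:wait,E:car6-GO,S:wait,W:car1-GO | queues: N=0 E=0 S=0 W=1
Step 6 [EW]: N:wait,E:empty,S:wait,W:car4-GO | queues: N=0 E=0 S=0 W=0

N: empty
E: empty
S: empty
W: empty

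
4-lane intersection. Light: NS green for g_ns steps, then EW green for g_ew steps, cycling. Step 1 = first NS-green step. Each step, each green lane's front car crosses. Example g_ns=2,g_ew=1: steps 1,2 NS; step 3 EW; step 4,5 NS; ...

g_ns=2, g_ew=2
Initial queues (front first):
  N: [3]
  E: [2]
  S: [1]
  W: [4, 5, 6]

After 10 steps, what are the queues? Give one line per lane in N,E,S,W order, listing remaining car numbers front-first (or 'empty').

Step 1 [NS]: N:car3-GO,E:wait,S:car1-GO,W:wait | queues: N=0 E=1 S=0 W=3
Step 2 [NS]: N:empty,E:wait,S:empty,W:wait | queues: N=0 E=1 S=0 W=3
Step 3 [EW]: N:wait,E:car2-GO,S:wait,W:car4-GO | queues: N=0 E=0 S=0 W=2
Step 4 [EW]: N:wait,E:empty,S:wait,W:car5-GO | queues: N=0 E=0 S=0 W=1
Step 5 [NS]: N:empty,E:wait,S:empty,W:wait | queues: N=0 E=0 S=0 W=1
Step 6 [NS]: N:empty,E:wait,S:empty,W:wait | queues: N=0 E=0 S=0 W=1
Step 7 [EW]: N:wait,E:empty,S:wait,W:car6-GO | queues: N=0 E=0 S=0 W=0

N: empty
E: empty
S: empty
W: empty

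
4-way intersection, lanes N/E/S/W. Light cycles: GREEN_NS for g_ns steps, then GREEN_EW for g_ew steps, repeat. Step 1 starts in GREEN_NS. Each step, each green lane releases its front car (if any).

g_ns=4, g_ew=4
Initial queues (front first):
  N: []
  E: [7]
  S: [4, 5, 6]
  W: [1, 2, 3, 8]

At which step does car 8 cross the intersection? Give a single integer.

Step 1 [NS]: N:empty,E:wait,S:car4-GO,W:wait | queues: N=0 E=1 S=2 W=4
Step 2 [NS]: N:empty,E:wait,S:car5-GO,W:wait | queues: N=0 E=1 S=1 W=4
Step 3 [NS]: N:empty,E:wait,S:car6-GO,W:wait | queues: N=0 E=1 S=0 W=4
Step 4 [NS]: N:empty,E:wait,S:empty,W:wait | queues: N=0 E=1 S=0 W=4
Step 5 [EW]: N:wait,E:car7-GO,S:wait,W:car1-GO | queues: N=0 E=0 S=0 W=3
Step 6 [EW]: N:wait,E:empty,S:wait,W:car2-GO | queues: N=0 E=0 S=0 W=2
Step 7 [EW]: N:wait,E:empty,S:wait,W:car3-GO | queues: N=0 E=0 S=0 W=1
Step 8 [EW]: N:wait,E:empty,S:wait,W:car8-GO | queues: N=0 E=0 S=0 W=0
Car 8 crosses at step 8

8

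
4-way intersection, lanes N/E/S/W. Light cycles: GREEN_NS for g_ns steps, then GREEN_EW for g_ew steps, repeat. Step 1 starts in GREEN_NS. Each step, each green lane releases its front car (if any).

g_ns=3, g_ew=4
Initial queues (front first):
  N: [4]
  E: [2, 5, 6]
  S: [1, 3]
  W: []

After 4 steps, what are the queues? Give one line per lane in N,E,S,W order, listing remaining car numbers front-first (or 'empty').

Step 1 [NS]: N:car4-GO,E:wait,S:car1-GO,W:wait | queues: N=0 E=3 S=1 W=0
Step 2 [NS]: N:empty,E:wait,S:car3-GO,W:wait | queues: N=0 E=3 S=0 W=0
Step 3 [NS]: N:empty,E:wait,S:empty,W:wait | queues: N=0 E=3 S=0 W=0
Step 4 [EW]: N:wait,E:car2-GO,S:wait,W:empty | queues: N=0 E=2 S=0 W=0

N: empty
E: 5 6
S: empty
W: empty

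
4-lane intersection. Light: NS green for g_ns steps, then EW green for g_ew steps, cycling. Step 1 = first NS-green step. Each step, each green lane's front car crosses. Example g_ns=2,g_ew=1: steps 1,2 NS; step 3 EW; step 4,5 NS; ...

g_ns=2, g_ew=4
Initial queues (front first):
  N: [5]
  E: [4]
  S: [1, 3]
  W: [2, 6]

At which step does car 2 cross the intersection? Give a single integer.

Step 1 [NS]: N:car5-GO,E:wait,S:car1-GO,W:wait | queues: N=0 E=1 S=1 W=2
Step 2 [NS]: N:empty,E:wait,S:car3-GO,W:wait | queues: N=0 E=1 S=0 W=2
Step 3 [EW]: N:wait,E:car4-GO,S:wait,W:car2-GO | queues: N=0 E=0 S=0 W=1
Step 4 [EW]: N:wait,E:empty,S:wait,W:car6-GO | queues: N=0 E=0 S=0 W=0
Car 2 crosses at step 3

3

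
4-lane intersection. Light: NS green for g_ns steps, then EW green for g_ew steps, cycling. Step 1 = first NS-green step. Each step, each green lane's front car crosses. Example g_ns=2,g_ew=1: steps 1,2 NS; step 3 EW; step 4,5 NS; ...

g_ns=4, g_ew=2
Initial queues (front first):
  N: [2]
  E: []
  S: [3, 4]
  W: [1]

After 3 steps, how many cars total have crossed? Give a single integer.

Step 1 [NS]: N:car2-GO,E:wait,S:car3-GO,W:wait | queues: N=0 E=0 S=1 W=1
Step 2 [NS]: N:empty,E:wait,S:car4-GO,W:wait | queues: N=0 E=0 S=0 W=1
Step 3 [NS]: N:empty,E:wait,S:empty,W:wait | queues: N=0 E=0 S=0 W=1
Cars crossed by step 3: 3

Answer: 3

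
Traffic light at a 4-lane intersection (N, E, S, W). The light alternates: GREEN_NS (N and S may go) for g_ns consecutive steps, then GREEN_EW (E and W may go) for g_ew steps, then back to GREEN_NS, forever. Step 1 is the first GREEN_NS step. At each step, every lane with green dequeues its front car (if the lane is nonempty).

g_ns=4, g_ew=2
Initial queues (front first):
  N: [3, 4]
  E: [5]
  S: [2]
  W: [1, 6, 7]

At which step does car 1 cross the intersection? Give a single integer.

Step 1 [NS]: N:car3-GO,E:wait,S:car2-GO,W:wait | queues: N=1 E=1 S=0 W=3
Step 2 [NS]: N:car4-GO,E:wait,S:empty,W:wait | queues: N=0 E=1 S=0 W=3
Step 3 [NS]: N:empty,E:wait,S:empty,W:wait | queues: N=0 E=1 S=0 W=3
Step 4 [NS]: N:empty,E:wait,S:empty,W:wait | queues: N=0 E=1 S=0 W=3
Step 5 [EW]: N:wait,E:car5-GO,S:wait,W:car1-GO | queues: N=0 E=0 S=0 W=2
Step 6 [EW]: N:wait,E:empty,S:wait,W:car6-GO | queues: N=0 E=0 S=0 W=1
Step 7 [NS]: N:empty,E:wait,S:empty,W:wait | queues: N=0 E=0 S=0 W=1
Step 8 [NS]: N:empty,E:wait,S:empty,W:wait | queues: N=0 E=0 S=0 W=1
Step 9 [NS]: N:empty,E:wait,S:empty,W:wait | queues: N=0 E=0 S=0 W=1
Step 10 [NS]: N:empty,E:wait,S:empty,W:wait | queues: N=0 E=0 S=0 W=1
Step 11 [EW]: N:wait,E:empty,S:wait,W:car7-GO | queues: N=0 E=0 S=0 W=0
Car 1 crosses at step 5

5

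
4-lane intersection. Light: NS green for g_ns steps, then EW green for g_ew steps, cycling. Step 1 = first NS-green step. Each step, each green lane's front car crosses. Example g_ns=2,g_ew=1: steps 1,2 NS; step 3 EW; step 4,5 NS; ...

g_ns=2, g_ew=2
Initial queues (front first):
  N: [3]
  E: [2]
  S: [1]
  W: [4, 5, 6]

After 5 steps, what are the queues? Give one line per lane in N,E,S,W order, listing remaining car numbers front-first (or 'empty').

Step 1 [NS]: N:car3-GO,E:wait,S:car1-GO,W:wait | queues: N=0 E=1 S=0 W=3
Step 2 [NS]: N:empty,E:wait,S:empty,W:wait | queues: N=0 E=1 S=0 W=3
Step 3 [EW]: N:wait,E:car2-GO,S:wait,W:car4-GO | queues: N=0 E=0 S=0 W=2
Step 4 [EW]: N:wait,E:empty,S:wait,W:car5-GO | queues: N=0 E=0 S=0 W=1
Step 5 [NS]: N:empty,E:wait,S:empty,W:wait | queues: N=0 E=0 S=0 W=1

N: empty
E: empty
S: empty
W: 6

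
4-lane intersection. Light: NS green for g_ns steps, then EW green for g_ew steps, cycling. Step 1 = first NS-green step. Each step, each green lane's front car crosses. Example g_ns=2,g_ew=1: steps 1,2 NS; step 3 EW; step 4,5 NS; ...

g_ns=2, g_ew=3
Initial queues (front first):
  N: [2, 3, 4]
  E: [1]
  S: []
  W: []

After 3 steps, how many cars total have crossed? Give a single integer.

Step 1 [NS]: N:car2-GO,E:wait,S:empty,W:wait | queues: N=2 E=1 S=0 W=0
Step 2 [NS]: N:car3-GO,E:wait,S:empty,W:wait | queues: N=1 E=1 S=0 W=0
Step 3 [EW]: N:wait,E:car1-GO,S:wait,W:empty | queues: N=1 E=0 S=0 W=0
Cars crossed by step 3: 3

Answer: 3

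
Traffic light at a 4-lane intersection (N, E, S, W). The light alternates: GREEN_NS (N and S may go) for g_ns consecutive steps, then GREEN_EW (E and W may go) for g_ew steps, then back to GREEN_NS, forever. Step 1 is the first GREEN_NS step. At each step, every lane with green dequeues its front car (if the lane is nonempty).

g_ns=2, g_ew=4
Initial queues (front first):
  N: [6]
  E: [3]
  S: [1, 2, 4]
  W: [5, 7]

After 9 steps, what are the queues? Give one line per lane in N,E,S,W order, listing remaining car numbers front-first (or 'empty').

Step 1 [NS]: N:car6-GO,E:wait,S:car1-GO,W:wait | queues: N=0 E=1 S=2 W=2
Step 2 [NS]: N:empty,E:wait,S:car2-GO,W:wait | queues: N=0 E=1 S=1 W=2
Step 3 [EW]: N:wait,E:car3-GO,S:wait,W:car5-GO | queues: N=0 E=0 S=1 W=1
Step 4 [EW]: N:wait,E:empty,S:wait,W:car7-GO | queues: N=0 E=0 S=1 W=0
Step 5 [EW]: N:wait,E:empty,S:wait,W:empty | queues: N=0 E=0 S=1 W=0
Step 6 [EW]: N:wait,E:empty,S:wait,W:empty | queues: N=0 E=0 S=1 W=0
Step 7 [NS]: N:empty,E:wait,S:car4-GO,W:wait | queues: N=0 E=0 S=0 W=0

N: empty
E: empty
S: empty
W: empty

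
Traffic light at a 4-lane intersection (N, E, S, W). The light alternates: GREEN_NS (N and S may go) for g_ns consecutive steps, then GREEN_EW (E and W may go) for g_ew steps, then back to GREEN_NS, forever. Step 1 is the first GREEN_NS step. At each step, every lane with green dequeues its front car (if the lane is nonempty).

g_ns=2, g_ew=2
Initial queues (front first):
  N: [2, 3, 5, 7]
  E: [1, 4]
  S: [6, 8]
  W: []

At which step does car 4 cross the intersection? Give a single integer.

Step 1 [NS]: N:car2-GO,E:wait,S:car6-GO,W:wait | queues: N=3 E=2 S=1 W=0
Step 2 [NS]: N:car3-GO,E:wait,S:car8-GO,W:wait | queues: N=2 E=2 S=0 W=0
Step 3 [EW]: N:wait,E:car1-GO,S:wait,W:empty | queues: N=2 E=1 S=0 W=0
Step 4 [EW]: N:wait,E:car4-GO,S:wait,W:empty | queues: N=2 E=0 S=0 W=0
Step 5 [NS]: N:car5-GO,E:wait,S:empty,W:wait | queues: N=1 E=0 S=0 W=0
Step 6 [NS]: N:car7-GO,E:wait,S:empty,W:wait | queues: N=0 E=0 S=0 W=0
Car 4 crosses at step 4

4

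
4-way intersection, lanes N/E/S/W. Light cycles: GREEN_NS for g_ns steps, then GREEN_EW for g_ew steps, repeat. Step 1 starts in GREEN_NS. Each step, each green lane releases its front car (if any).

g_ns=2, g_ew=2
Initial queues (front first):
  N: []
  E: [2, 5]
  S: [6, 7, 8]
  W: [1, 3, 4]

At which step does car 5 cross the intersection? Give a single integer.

Step 1 [NS]: N:empty,E:wait,S:car6-GO,W:wait | queues: N=0 E=2 S=2 W=3
Step 2 [NS]: N:empty,E:wait,S:car7-GO,W:wait | queues: N=0 E=2 S=1 W=3
Step 3 [EW]: N:wait,E:car2-GO,S:wait,W:car1-GO | queues: N=0 E=1 S=1 W=2
Step 4 [EW]: N:wait,E:car5-GO,S:wait,W:car3-GO | queues: N=0 E=0 S=1 W=1
Step 5 [NS]: N:empty,E:wait,S:car8-GO,W:wait | queues: N=0 E=0 S=0 W=1
Step 6 [NS]: N:empty,E:wait,S:empty,W:wait | queues: N=0 E=0 S=0 W=1
Step 7 [EW]: N:wait,E:empty,S:wait,W:car4-GO | queues: N=0 E=0 S=0 W=0
Car 5 crosses at step 4

4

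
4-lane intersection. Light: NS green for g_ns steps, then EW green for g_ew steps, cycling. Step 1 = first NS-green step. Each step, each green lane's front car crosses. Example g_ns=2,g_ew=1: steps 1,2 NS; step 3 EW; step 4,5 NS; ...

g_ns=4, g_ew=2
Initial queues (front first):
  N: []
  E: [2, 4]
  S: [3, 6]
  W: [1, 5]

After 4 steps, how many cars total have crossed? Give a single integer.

Answer: 2

Derivation:
Step 1 [NS]: N:empty,E:wait,S:car3-GO,W:wait | queues: N=0 E=2 S=1 W=2
Step 2 [NS]: N:empty,E:wait,S:car6-GO,W:wait | queues: N=0 E=2 S=0 W=2
Step 3 [NS]: N:empty,E:wait,S:empty,W:wait | queues: N=0 E=2 S=0 W=2
Step 4 [NS]: N:empty,E:wait,S:empty,W:wait | queues: N=0 E=2 S=0 W=2
Cars crossed by step 4: 2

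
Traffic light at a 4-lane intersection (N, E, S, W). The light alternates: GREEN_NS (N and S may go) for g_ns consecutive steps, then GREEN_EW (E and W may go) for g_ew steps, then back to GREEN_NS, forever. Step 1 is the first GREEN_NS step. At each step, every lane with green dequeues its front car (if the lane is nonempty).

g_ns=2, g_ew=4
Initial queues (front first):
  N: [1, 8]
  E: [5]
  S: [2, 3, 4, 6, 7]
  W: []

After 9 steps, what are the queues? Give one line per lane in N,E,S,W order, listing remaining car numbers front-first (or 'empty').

Step 1 [NS]: N:car1-GO,E:wait,S:car2-GO,W:wait | queues: N=1 E=1 S=4 W=0
Step 2 [NS]: N:car8-GO,E:wait,S:car3-GO,W:wait | queues: N=0 E=1 S=3 W=0
Step 3 [EW]: N:wait,E:car5-GO,S:wait,W:empty | queues: N=0 E=0 S=3 W=0
Step 4 [EW]: N:wait,E:empty,S:wait,W:empty | queues: N=0 E=0 S=3 W=0
Step 5 [EW]: N:wait,E:empty,S:wait,W:empty | queues: N=0 E=0 S=3 W=0
Step 6 [EW]: N:wait,E:empty,S:wait,W:empty | queues: N=0 E=0 S=3 W=0
Step 7 [NS]: N:empty,E:wait,S:car4-GO,W:wait | queues: N=0 E=0 S=2 W=0
Step 8 [NS]: N:empty,E:wait,S:car6-GO,W:wait | queues: N=0 E=0 S=1 W=0
Step 9 [EW]: N:wait,E:empty,S:wait,W:empty | queues: N=0 E=0 S=1 W=0

N: empty
E: empty
S: 7
W: empty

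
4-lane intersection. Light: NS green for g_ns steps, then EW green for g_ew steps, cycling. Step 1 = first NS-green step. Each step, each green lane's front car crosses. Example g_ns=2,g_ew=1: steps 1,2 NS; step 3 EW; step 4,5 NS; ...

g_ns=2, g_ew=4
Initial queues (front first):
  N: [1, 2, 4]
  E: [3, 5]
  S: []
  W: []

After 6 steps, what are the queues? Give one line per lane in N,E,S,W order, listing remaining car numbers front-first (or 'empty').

Step 1 [NS]: N:car1-GO,E:wait,S:empty,W:wait | queues: N=2 E=2 S=0 W=0
Step 2 [NS]: N:car2-GO,E:wait,S:empty,W:wait | queues: N=1 E=2 S=0 W=0
Step 3 [EW]: N:wait,E:car3-GO,S:wait,W:empty | queues: N=1 E=1 S=0 W=0
Step 4 [EW]: N:wait,E:car5-GO,S:wait,W:empty | queues: N=1 E=0 S=0 W=0
Step 5 [EW]: N:wait,E:empty,S:wait,W:empty | queues: N=1 E=0 S=0 W=0
Step 6 [EW]: N:wait,E:empty,S:wait,W:empty | queues: N=1 E=0 S=0 W=0

N: 4
E: empty
S: empty
W: empty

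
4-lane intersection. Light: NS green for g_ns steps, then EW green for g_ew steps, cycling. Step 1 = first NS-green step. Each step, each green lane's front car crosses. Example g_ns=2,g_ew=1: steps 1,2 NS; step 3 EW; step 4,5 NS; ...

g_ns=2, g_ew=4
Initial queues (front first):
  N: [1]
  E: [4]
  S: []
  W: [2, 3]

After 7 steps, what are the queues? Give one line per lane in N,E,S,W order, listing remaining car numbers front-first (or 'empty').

Step 1 [NS]: N:car1-GO,E:wait,S:empty,W:wait | queues: N=0 E=1 S=0 W=2
Step 2 [NS]: N:empty,E:wait,S:empty,W:wait | queues: N=0 E=1 S=0 W=2
Step 3 [EW]: N:wait,E:car4-GO,S:wait,W:car2-GO | queues: N=0 E=0 S=0 W=1
Step 4 [EW]: N:wait,E:empty,S:wait,W:car3-GO | queues: N=0 E=0 S=0 W=0

N: empty
E: empty
S: empty
W: empty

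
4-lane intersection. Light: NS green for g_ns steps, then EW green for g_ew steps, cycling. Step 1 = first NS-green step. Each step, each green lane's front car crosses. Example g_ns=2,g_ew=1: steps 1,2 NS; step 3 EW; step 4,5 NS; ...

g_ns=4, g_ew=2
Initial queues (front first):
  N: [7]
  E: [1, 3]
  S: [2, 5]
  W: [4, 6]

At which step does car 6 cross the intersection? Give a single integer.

Step 1 [NS]: N:car7-GO,E:wait,S:car2-GO,W:wait | queues: N=0 E=2 S=1 W=2
Step 2 [NS]: N:empty,E:wait,S:car5-GO,W:wait | queues: N=0 E=2 S=0 W=2
Step 3 [NS]: N:empty,E:wait,S:empty,W:wait | queues: N=0 E=2 S=0 W=2
Step 4 [NS]: N:empty,E:wait,S:empty,W:wait | queues: N=0 E=2 S=0 W=2
Step 5 [EW]: N:wait,E:car1-GO,S:wait,W:car4-GO | queues: N=0 E=1 S=0 W=1
Step 6 [EW]: N:wait,E:car3-GO,S:wait,W:car6-GO | queues: N=0 E=0 S=0 W=0
Car 6 crosses at step 6

6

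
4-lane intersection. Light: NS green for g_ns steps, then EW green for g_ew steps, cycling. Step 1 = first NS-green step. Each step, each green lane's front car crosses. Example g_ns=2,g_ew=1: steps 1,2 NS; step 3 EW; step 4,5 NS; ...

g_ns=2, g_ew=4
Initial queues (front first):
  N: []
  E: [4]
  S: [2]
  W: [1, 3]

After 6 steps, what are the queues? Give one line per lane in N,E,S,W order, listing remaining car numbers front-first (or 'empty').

Step 1 [NS]: N:empty,E:wait,S:car2-GO,W:wait | queues: N=0 E=1 S=0 W=2
Step 2 [NS]: N:empty,E:wait,S:empty,W:wait | queues: N=0 E=1 S=0 W=2
Step 3 [EW]: N:wait,E:car4-GO,S:wait,W:car1-GO | queues: N=0 E=0 S=0 W=1
Step 4 [EW]: N:wait,E:empty,S:wait,W:car3-GO | queues: N=0 E=0 S=0 W=0

N: empty
E: empty
S: empty
W: empty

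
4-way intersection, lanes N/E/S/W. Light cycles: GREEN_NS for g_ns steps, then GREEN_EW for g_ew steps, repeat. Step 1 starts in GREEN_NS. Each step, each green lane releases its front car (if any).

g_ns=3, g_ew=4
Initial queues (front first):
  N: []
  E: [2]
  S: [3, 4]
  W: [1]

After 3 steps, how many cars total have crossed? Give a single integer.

Answer: 2

Derivation:
Step 1 [NS]: N:empty,E:wait,S:car3-GO,W:wait | queues: N=0 E=1 S=1 W=1
Step 2 [NS]: N:empty,E:wait,S:car4-GO,W:wait | queues: N=0 E=1 S=0 W=1
Step 3 [NS]: N:empty,E:wait,S:empty,W:wait | queues: N=0 E=1 S=0 W=1
Cars crossed by step 3: 2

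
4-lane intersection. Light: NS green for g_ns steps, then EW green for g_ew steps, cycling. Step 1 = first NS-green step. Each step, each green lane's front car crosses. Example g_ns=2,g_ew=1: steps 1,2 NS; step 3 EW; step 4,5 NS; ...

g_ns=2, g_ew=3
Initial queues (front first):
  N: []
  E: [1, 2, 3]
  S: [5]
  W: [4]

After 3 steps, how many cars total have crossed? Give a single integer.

Step 1 [NS]: N:empty,E:wait,S:car5-GO,W:wait | queues: N=0 E=3 S=0 W=1
Step 2 [NS]: N:empty,E:wait,S:empty,W:wait | queues: N=0 E=3 S=0 W=1
Step 3 [EW]: N:wait,E:car1-GO,S:wait,W:car4-GO | queues: N=0 E=2 S=0 W=0
Cars crossed by step 3: 3

Answer: 3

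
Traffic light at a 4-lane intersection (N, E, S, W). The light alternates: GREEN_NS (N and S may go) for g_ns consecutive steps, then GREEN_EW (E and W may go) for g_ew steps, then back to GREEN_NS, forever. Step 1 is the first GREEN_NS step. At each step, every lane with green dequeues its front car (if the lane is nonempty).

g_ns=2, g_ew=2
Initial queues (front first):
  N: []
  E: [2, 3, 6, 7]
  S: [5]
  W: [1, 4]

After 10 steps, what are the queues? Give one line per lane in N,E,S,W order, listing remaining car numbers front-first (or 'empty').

Step 1 [NS]: N:empty,E:wait,S:car5-GO,W:wait | queues: N=0 E=4 S=0 W=2
Step 2 [NS]: N:empty,E:wait,S:empty,W:wait | queues: N=0 E=4 S=0 W=2
Step 3 [EW]: N:wait,E:car2-GO,S:wait,W:car1-GO | queues: N=0 E=3 S=0 W=1
Step 4 [EW]: N:wait,E:car3-GO,S:wait,W:car4-GO | queues: N=0 E=2 S=0 W=0
Step 5 [NS]: N:empty,E:wait,S:empty,W:wait | queues: N=0 E=2 S=0 W=0
Step 6 [NS]: N:empty,E:wait,S:empty,W:wait | queues: N=0 E=2 S=0 W=0
Step 7 [EW]: N:wait,E:car6-GO,S:wait,W:empty | queues: N=0 E=1 S=0 W=0
Step 8 [EW]: N:wait,E:car7-GO,S:wait,W:empty | queues: N=0 E=0 S=0 W=0

N: empty
E: empty
S: empty
W: empty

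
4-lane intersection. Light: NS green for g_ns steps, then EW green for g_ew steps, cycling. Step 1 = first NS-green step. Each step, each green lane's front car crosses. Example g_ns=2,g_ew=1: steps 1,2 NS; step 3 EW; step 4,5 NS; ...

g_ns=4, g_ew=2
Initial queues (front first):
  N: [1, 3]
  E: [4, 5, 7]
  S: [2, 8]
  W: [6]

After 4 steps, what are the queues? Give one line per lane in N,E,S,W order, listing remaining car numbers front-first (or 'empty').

Step 1 [NS]: N:car1-GO,E:wait,S:car2-GO,W:wait | queues: N=1 E=3 S=1 W=1
Step 2 [NS]: N:car3-GO,E:wait,S:car8-GO,W:wait | queues: N=0 E=3 S=0 W=1
Step 3 [NS]: N:empty,E:wait,S:empty,W:wait | queues: N=0 E=3 S=0 W=1
Step 4 [NS]: N:empty,E:wait,S:empty,W:wait | queues: N=0 E=3 S=0 W=1

N: empty
E: 4 5 7
S: empty
W: 6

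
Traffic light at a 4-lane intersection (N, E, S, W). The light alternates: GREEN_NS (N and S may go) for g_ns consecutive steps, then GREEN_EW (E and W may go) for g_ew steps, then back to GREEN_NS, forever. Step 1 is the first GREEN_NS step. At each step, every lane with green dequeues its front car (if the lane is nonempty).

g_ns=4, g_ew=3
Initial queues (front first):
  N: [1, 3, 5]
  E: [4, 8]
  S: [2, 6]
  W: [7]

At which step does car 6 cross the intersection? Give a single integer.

Step 1 [NS]: N:car1-GO,E:wait,S:car2-GO,W:wait | queues: N=2 E=2 S=1 W=1
Step 2 [NS]: N:car3-GO,E:wait,S:car6-GO,W:wait | queues: N=1 E=2 S=0 W=1
Step 3 [NS]: N:car5-GO,E:wait,S:empty,W:wait | queues: N=0 E=2 S=0 W=1
Step 4 [NS]: N:empty,E:wait,S:empty,W:wait | queues: N=0 E=2 S=0 W=1
Step 5 [EW]: N:wait,E:car4-GO,S:wait,W:car7-GO | queues: N=0 E=1 S=0 W=0
Step 6 [EW]: N:wait,E:car8-GO,S:wait,W:empty | queues: N=0 E=0 S=0 W=0
Car 6 crosses at step 2

2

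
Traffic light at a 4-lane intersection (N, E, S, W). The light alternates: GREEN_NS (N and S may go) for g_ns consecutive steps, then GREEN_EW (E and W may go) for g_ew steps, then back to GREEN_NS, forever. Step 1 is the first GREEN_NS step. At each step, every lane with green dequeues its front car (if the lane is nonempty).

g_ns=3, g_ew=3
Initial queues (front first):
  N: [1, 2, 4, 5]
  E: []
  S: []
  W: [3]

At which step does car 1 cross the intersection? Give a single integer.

Step 1 [NS]: N:car1-GO,E:wait,S:empty,W:wait | queues: N=3 E=0 S=0 W=1
Step 2 [NS]: N:car2-GO,E:wait,S:empty,W:wait | queues: N=2 E=0 S=0 W=1
Step 3 [NS]: N:car4-GO,E:wait,S:empty,W:wait | queues: N=1 E=0 S=0 W=1
Step 4 [EW]: N:wait,E:empty,S:wait,W:car3-GO | queues: N=1 E=0 S=0 W=0
Step 5 [EW]: N:wait,E:empty,S:wait,W:empty | queues: N=1 E=0 S=0 W=0
Step 6 [EW]: N:wait,E:empty,S:wait,W:empty | queues: N=1 E=0 S=0 W=0
Step 7 [NS]: N:car5-GO,E:wait,S:empty,W:wait | queues: N=0 E=0 S=0 W=0
Car 1 crosses at step 1

1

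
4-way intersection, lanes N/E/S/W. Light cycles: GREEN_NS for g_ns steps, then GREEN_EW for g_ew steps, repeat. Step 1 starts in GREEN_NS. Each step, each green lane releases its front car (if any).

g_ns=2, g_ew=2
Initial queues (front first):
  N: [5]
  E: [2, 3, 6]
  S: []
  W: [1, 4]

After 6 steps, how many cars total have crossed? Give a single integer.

Step 1 [NS]: N:car5-GO,E:wait,S:empty,W:wait | queues: N=0 E=3 S=0 W=2
Step 2 [NS]: N:empty,E:wait,S:empty,W:wait | queues: N=0 E=3 S=0 W=2
Step 3 [EW]: N:wait,E:car2-GO,S:wait,W:car1-GO | queues: N=0 E=2 S=0 W=1
Step 4 [EW]: N:wait,E:car3-GO,S:wait,W:car4-GO | queues: N=0 E=1 S=0 W=0
Step 5 [NS]: N:empty,E:wait,S:empty,W:wait | queues: N=0 E=1 S=0 W=0
Step 6 [NS]: N:empty,E:wait,S:empty,W:wait | queues: N=0 E=1 S=0 W=0
Cars crossed by step 6: 5

Answer: 5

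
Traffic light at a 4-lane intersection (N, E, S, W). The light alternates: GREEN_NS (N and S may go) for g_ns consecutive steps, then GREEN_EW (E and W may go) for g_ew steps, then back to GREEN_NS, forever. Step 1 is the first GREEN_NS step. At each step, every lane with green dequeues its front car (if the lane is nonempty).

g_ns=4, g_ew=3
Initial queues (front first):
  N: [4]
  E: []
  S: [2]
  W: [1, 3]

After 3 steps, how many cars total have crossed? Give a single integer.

Answer: 2

Derivation:
Step 1 [NS]: N:car4-GO,E:wait,S:car2-GO,W:wait | queues: N=0 E=0 S=0 W=2
Step 2 [NS]: N:empty,E:wait,S:empty,W:wait | queues: N=0 E=0 S=0 W=2
Step 3 [NS]: N:empty,E:wait,S:empty,W:wait | queues: N=0 E=0 S=0 W=2
Cars crossed by step 3: 2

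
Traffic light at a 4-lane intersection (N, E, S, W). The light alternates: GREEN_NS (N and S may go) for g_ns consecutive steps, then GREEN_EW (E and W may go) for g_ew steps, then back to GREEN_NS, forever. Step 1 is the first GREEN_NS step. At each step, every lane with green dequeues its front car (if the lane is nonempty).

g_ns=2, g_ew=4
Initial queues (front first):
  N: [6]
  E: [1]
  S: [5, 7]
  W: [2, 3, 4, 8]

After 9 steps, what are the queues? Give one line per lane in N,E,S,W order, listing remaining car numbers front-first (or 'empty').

Step 1 [NS]: N:car6-GO,E:wait,S:car5-GO,W:wait | queues: N=0 E=1 S=1 W=4
Step 2 [NS]: N:empty,E:wait,S:car7-GO,W:wait | queues: N=0 E=1 S=0 W=4
Step 3 [EW]: N:wait,E:car1-GO,S:wait,W:car2-GO | queues: N=0 E=0 S=0 W=3
Step 4 [EW]: N:wait,E:empty,S:wait,W:car3-GO | queues: N=0 E=0 S=0 W=2
Step 5 [EW]: N:wait,E:empty,S:wait,W:car4-GO | queues: N=0 E=0 S=0 W=1
Step 6 [EW]: N:wait,E:empty,S:wait,W:car8-GO | queues: N=0 E=0 S=0 W=0

N: empty
E: empty
S: empty
W: empty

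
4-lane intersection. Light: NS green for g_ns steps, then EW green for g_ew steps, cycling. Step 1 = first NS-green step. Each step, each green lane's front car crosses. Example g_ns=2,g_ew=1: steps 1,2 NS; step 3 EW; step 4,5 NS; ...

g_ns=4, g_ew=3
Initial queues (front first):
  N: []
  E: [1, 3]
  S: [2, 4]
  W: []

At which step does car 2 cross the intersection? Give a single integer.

Step 1 [NS]: N:empty,E:wait,S:car2-GO,W:wait | queues: N=0 E=2 S=1 W=0
Step 2 [NS]: N:empty,E:wait,S:car4-GO,W:wait | queues: N=0 E=2 S=0 W=0
Step 3 [NS]: N:empty,E:wait,S:empty,W:wait | queues: N=0 E=2 S=0 W=0
Step 4 [NS]: N:empty,E:wait,S:empty,W:wait | queues: N=0 E=2 S=0 W=0
Step 5 [EW]: N:wait,E:car1-GO,S:wait,W:empty | queues: N=0 E=1 S=0 W=0
Step 6 [EW]: N:wait,E:car3-GO,S:wait,W:empty | queues: N=0 E=0 S=0 W=0
Car 2 crosses at step 1

1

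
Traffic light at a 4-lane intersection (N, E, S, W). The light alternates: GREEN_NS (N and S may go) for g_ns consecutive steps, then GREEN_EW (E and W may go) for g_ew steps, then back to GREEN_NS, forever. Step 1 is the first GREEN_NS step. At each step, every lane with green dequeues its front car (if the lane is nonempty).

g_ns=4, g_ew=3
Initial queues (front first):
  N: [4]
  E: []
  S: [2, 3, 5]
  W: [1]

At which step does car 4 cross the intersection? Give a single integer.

Step 1 [NS]: N:car4-GO,E:wait,S:car2-GO,W:wait | queues: N=0 E=0 S=2 W=1
Step 2 [NS]: N:empty,E:wait,S:car3-GO,W:wait | queues: N=0 E=0 S=1 W=1
Step 3 [NS]: N:empty,E:wait,S:car5-GO,W:wait | queues: N=0 E=0 S=0 W=1
Step 4 [NS]: N:empty,E:wait,S:empty,W:wait | queues: N=0 E=0 S=0 W=1
Step 5 [EW]: N:wait,E:empty,S:wait,W:car1-GO | queues: N=0 E=0 S=0 W=0
Car 4 crosses at step 1

1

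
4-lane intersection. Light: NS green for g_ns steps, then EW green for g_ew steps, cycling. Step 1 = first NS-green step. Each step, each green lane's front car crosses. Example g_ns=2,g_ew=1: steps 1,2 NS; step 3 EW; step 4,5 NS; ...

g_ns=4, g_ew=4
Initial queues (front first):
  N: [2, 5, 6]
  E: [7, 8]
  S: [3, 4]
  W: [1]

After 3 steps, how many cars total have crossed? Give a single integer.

Answer: 5

Derivation:
Step 1 [NS]: N:car2-GO,E:wait,S:car3-GO,W:wait | queues: N=2 E=2 S=1 W=1
Step 2 [NS]: N:car5-GO,E:wait,S:car4-GO,W:wait | queues: N=1 E=2 S=0 W=1
Step 3 [NS]: N:car6-GO,E:wait,S:empty,W:wait | queues: N=0 E=2 S=0 W=1
Cars crossed by step 3: 5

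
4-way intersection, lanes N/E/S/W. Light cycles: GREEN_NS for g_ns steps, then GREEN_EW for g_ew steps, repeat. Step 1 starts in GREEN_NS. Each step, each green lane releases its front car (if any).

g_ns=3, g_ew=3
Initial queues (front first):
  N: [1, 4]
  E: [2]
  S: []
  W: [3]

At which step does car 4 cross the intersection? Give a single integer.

Step 1 [NS]: N:car1-GO,E:wait,S:empty,W:wait | queues: N=1 E=1 S=0 W=1
Step 2 [NS]: N:car4-GO,E:wait,S:empty,W:wait | queues: N=0 E=1 S=0 W=1
Step 3 [NS]: N:empty,E:wait,S:empty,W:wait | queues: N=0 E=1 S=0 W=1
Step 4 [EW]: N:wait,E:car2-GO,S:wait,W:car3-GO | queues: N=0 E=0 S=0 W=0
Car 4 crosses at step 2

2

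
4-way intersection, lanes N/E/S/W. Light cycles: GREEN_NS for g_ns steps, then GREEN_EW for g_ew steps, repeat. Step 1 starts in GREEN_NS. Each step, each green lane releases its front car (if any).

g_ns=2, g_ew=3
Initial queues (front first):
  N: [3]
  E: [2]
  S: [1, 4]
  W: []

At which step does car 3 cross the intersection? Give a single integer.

Step 1 [NS]: N:car3-GO,E:wait,S:car1-GO,W:wait | queues: N=0 E=1 S=1 W=0
Step 2 [NS]: N:empty,E:wait,S:car4-GO,W:wait | queues: N=0 E=1 S=0 W=0
Step 3 [EW]: N:wait,E:car2-GO,S:wait,W:empty | queues: N=0 E=0 S=0 W=0
Car 3 crosses at step 1

1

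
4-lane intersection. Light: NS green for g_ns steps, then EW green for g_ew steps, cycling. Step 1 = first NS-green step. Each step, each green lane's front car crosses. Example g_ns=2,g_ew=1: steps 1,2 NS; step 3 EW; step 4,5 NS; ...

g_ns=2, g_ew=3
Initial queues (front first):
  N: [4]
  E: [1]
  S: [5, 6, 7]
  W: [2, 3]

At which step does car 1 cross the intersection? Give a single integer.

Step 1 [NS]: N:car4-GO,E:wait,S:car5-GO,W:wait | queues: N=0 E=1 S=2 W=2
Step 2 [NS]: N:empty,E:wait,S:car6-GO,W:wait | queues: N=0 E=1 S=1 W=2
Step 3 [EW]: N:wait,E:car1-GO,S:wait,W:car2-GO | queues: N=0 E=0 S=1 W=1
Step 4 [EW]: N:wait,E:empty,S:wait,W:car3-GO | queues: N=0 E=0 S=1 W=0
Step 5 [EW]: N:wait,E:empty,S:wait,W:empty | queues: N=0 E=0 S=1 W=0
Step 6 [NS]: N:empty,E:wait,S:car7-GO,W:wait | queues: N=0 E=0 S=0 W=0
Car 1 crosses at step 3

3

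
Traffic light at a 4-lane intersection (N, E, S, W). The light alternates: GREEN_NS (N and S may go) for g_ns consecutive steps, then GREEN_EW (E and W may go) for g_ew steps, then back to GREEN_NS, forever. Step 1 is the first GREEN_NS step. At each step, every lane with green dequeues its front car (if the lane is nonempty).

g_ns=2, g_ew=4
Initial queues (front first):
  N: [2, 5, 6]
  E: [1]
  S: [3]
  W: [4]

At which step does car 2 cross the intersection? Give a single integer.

Step 1 [NS]: N:car2-GO,E:wait,S:car3-GO,W:wait | queues: N=2 E=1 S=0 W=1
Step 2 [NS]: N:car5-GO,E:wait,S:empty,W:wait | queues: N=1 E=1 S=0 W=1
Step 3 [EW]: N:wait,E:car1-GO,S:wait,W:car4-GO | queues: N=1 E=0 S=0 W=0
Step 4 [EW]: N:wait,E:empty,S:wait,W:empty | queues: N=1 E=0 S=0 W=0
Step 5 [EW]: N:wait,E:empty,S:wait,W:empty | queues: N=1 E=0 S=0 W=0
Step 6 [EW]: N:wait,E:empty,S:wait,W:empty | queues: N=1 E=0 S=0 W=0
Step 7 [NS]: N:car6-GO,E:wait,S:empty,W:wait | queues: N=0 E=0 S=0 W=0
Car 2 crosses at step 1

1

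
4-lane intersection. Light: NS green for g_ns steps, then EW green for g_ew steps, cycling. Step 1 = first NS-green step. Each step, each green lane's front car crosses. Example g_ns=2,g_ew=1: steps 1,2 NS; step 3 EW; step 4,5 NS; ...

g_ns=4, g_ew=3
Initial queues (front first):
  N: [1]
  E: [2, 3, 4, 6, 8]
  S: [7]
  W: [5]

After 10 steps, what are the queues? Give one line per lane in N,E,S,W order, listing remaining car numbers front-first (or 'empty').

Step 1 [NS]: N:car1-GO,E:wait,S:car7-GO,W:wait | queues: N=0 E=5 S=0 W=1
Step 2 [NS]: N:empty,E:wait,S:empty,W:wait | queues: N=0 E=5 S=0 W=1
Step 3 [NS]: N:empty,E:wait,S:empty,W:wait | queues: N=0 E=5 S=0 W=1
Step 4 [NS]: N:empty,E:wait,S:empty,W:wait | queues: N=0 E=5 S=0 W=1
Step 5 [EW]: N:wait,E:car2-GO,S:wait,W:car5-GO | queues: N=0 E=4 S=0 W=0
Step 6 [EW]: N:wait,E:car3-GO,S:wait,W:empty | queues: N=0 E=3 S=0 W=0
Step 7 [EW]: N:wait,E:car4-GO,S:wait,W:empty | queues: N=0 E=2 S=0 W=0
Step 8 [NS]: N:empty,E:wait,S:empty,W:wait | queues: N=0 E=2 S=0 W=0
Step 9 [NS]: N:empty,E:wait,S:empty,W:wait | queues: N=0 E=2 S=0 W=0
Step 10 [NS]: N:empty,E:wait,S:empty,W:wait | queues: N=0 E=2 S=0 W=0

N: empty
E: 6 8
S: empty
W: empty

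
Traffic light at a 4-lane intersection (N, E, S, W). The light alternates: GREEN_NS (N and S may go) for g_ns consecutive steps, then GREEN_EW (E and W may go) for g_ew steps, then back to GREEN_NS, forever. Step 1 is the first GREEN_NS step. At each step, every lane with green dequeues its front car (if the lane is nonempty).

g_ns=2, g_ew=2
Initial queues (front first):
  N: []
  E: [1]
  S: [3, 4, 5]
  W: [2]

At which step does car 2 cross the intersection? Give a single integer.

Step 1 [NS]: N:empty,E:wait,S:car3-GO,W:wait | queues: N=0 E=1 S=2 W=1
Step 2 [NS]: N:empty,E:wait,S:car4-GO,W:wait | queues: N=0 E=1 S=1 W=1
Step 3 [EW]: N:wait,E:car1-GO,S:wait,W:car2-GO | queues: N=0 E=0 S=1 W=0
Step 4 [EW]: N:wait,E:empty,S:wait,W:empty | queues: N=0 E=0 S=1 W=0
Step 5 [NS]: N:empty,E:wait,S:car5-GO,W:wait | queues: N=0 E=0 S=0 W=0
Car 2 crosses at step 3

3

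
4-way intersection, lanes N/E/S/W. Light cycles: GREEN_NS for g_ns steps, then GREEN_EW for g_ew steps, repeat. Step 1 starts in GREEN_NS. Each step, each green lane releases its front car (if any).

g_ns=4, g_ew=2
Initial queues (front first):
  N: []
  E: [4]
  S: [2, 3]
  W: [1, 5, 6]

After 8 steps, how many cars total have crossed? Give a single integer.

Answer: 5

Derivation:
Step 1 [NS]: N:empty,E:wait,S:car2-GO,W:wait | queues: N=0 E=1 S=1 W=3
Step 2 [NS]: N:empty,E:wait,S:car3-GO,W:wait | queues: N=0 E=1 S=0 W=3
Step 3 [NS]: N:empty,E:wait,S:empty,W:wait | queues: N=0 E=1 S=0 W=3
Step 4 [NS]: N:empty,E:wait,S:empty,W:wait | queues: N=0 E=1 S=0 W=3
Step 5 [EW]: N:wait,E:car4-GO,S:wait,W:car1-GO | queues: N=0 E=0 S=0 W=2
Step 6 [EW]: N:wait,E:empty,S:wait,W:car5-GO | queues: N=0 E=0 S=0 W=1
Step 7 [NS]: N:empty,E:wait,S:empty,W:wait | queues: N=0 E=0 S=0 W=1
Step 8 [NS]: N:empty,E:wait,S:empty,W:wait | queues: N=0 E=0 S=0 W=1
Cars crossed by step 8: 5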